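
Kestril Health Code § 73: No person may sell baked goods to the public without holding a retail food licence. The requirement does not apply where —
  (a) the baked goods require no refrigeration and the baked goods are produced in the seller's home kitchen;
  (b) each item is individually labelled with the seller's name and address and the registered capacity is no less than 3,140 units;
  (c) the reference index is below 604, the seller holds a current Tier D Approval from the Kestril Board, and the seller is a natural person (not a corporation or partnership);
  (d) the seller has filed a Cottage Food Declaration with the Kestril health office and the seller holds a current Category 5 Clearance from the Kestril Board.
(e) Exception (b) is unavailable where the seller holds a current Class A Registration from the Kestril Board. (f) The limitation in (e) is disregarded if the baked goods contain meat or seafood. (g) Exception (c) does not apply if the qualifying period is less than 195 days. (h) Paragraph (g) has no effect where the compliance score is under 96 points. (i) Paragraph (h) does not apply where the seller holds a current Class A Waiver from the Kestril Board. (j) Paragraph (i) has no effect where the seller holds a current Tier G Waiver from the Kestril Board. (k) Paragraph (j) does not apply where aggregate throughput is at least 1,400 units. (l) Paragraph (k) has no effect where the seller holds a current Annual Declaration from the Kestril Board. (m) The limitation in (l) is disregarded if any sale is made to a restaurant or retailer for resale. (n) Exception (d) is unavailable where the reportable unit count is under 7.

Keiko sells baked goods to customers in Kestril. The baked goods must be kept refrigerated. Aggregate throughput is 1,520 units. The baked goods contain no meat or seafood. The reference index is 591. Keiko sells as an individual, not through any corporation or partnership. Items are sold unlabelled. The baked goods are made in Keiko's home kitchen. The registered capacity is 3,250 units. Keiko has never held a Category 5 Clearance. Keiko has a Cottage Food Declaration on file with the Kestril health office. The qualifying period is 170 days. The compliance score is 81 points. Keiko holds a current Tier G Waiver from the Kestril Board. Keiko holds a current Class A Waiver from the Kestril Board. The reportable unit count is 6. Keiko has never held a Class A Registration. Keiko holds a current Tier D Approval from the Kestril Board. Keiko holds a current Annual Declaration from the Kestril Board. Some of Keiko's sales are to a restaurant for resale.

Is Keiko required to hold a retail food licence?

Exception (a) does not apply: the baked goods require refrigeration.
Exception (b) fails — items are sold unlabelled.
Exception (c) is satisfied on its face — the reference index is 591, below the 604 limit; a current Tier D Approval is held; the seller is a natural person. But: (g) is triggered — the qualifying period is 170 days, less than the 195 days limit. (h) operates (the compliance score is 81 points, under the 96 points limit), but is set aside by (i): (i) is engaged — a current Class A Waiver is held. (j) would limit (i) — a current Tier G Waiver is held — but (k) sets (j) aside: (k) operates against (j): aggregate throughput is 1,520 units, meeting the 1,400 units threshold. (l) would limit (k) — a current Annual Declaration is held — but (m) sets (l) aside: (m) operates against (l): some sales are to a restaurant for resale. Exception (c) does not apply.
Exception (d) requires that the seller holds a current Category 5 Clearance from the Kestril Board; but the Category 5 Clearance is not current, so (d) is unavailable.
None of the exceptions is available; § 73 applies in full.

Yes — Keiko must hold a retail food licence.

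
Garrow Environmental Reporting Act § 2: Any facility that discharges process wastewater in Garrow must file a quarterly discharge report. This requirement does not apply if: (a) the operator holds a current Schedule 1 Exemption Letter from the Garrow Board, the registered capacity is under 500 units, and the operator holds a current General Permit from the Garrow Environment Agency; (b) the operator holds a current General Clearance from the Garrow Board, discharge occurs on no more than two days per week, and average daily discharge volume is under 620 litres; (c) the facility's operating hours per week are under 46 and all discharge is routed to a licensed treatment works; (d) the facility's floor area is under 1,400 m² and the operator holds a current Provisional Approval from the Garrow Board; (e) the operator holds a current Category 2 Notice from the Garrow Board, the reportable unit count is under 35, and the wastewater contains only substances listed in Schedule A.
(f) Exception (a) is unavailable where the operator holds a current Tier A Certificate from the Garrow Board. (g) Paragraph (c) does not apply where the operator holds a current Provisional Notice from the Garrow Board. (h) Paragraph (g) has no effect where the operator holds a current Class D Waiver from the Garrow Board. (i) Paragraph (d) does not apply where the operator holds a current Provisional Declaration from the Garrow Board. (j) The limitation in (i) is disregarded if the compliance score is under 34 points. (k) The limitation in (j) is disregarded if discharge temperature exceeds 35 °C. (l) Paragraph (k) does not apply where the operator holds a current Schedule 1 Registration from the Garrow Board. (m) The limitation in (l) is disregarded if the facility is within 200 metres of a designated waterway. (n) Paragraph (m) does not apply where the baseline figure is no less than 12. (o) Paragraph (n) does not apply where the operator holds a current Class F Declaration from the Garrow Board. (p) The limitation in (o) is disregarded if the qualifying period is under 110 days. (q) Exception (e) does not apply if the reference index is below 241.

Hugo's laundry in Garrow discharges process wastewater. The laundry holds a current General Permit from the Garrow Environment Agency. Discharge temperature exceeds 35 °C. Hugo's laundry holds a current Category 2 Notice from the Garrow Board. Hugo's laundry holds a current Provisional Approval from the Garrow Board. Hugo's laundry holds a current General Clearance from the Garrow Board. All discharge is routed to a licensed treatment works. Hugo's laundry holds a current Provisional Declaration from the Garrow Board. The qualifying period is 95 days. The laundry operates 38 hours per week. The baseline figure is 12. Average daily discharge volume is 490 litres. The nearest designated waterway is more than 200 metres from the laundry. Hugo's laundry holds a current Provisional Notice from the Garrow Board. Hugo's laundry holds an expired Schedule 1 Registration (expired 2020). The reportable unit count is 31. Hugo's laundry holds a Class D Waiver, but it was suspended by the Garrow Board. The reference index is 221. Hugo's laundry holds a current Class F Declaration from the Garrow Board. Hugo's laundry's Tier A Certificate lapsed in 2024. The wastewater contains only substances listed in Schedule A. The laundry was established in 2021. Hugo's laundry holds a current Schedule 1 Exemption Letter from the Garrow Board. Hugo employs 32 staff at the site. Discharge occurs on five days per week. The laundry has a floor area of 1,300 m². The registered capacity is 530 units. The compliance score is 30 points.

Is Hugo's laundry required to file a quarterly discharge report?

Yes — Hugo's laundry must file a quarterly discharge report.

Exception (a) does not apply: the registered capacity is 530 units, not under 500 units.
Exception (b) does not apply: discharge occurs on five days per week.
Exception (c): the facility's operating hours per week are 38, under the 46 limit; discharge is routed to a licensed treatment works — every condition holds. Turning to paragraphs (g)–(h): (g) is engaged — a current Provisional Notice is held. (h) does not operate here (the Class D Waiver is not current), so (g) stands. Exception (c) does not apply.
Exception (d) is satisfied on its face — the facility's floor area is 1,300 m², under the 1,400 m² limit; a current Provisional Approval is held. But applying paragraphs (i)–(p): (i) operates — a current Provisional Declaration is held. (j) applies (the compliance score is 30 points, under the 34 points limit), but is set aside by (k): (k) operates against (j): discharge temperature exceeds 35 °C. (l) is not triggered (the Schedule 1 Registration is not current), so (k) stands. So (d) is unavailable.
Exception (e)'s conditions are all satisfied: a current Category 2 Notice is held; the reportable unit count is 31, under the 35 limit; the wastewater is Schedule-A-only. But applying paragraph (q): (q) operates against (e): the reference index is 221, below the 241 limit. So (e) is unavailable.
No exception applies. The general rule governs.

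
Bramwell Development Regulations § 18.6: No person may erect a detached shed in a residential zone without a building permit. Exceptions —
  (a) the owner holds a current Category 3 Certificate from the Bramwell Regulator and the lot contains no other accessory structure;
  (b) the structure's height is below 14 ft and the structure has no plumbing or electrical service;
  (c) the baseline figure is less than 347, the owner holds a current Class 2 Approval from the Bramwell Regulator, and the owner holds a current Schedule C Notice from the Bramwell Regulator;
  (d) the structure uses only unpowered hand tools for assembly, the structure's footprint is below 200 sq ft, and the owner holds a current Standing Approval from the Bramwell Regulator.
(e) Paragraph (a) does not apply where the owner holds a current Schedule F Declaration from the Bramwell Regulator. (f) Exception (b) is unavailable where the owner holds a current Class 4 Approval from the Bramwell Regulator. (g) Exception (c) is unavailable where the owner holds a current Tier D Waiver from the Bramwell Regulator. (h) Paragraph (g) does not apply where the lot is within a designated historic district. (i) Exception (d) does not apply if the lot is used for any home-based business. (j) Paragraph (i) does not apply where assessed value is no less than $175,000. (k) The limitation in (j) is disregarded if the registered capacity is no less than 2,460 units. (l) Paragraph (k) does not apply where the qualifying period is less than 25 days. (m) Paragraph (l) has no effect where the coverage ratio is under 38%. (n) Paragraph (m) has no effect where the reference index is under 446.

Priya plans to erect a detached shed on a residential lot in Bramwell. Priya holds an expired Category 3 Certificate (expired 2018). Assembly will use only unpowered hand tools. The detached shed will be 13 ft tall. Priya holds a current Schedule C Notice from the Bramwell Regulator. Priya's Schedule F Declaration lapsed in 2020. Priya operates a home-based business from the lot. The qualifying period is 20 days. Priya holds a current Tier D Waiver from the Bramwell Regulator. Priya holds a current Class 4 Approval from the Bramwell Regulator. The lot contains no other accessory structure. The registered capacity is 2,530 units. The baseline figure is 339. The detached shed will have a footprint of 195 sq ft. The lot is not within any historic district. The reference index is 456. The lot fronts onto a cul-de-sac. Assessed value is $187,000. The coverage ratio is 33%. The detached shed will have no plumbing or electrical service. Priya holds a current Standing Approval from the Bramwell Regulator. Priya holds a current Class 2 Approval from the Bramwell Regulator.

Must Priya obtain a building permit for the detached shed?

Exception (a) requires that the owner holds a current Category 3 Certificate from the Bramwell Regulator; but there is no Category 3 Certificate in force, so (a) is unavailable.
Exception (b) is satisfied on its face — the structure's height is 13 ft, below the 14 ft limit; there is no plumbing or electrical service. But: (f) operates — a current Class 4 Approval is held. So (b) is unavailable.
All of (c)'s requirements are met (the baseline figure is 339, less than the 347 limit; a current Class 2 Approval is held; a current Schedule C Notice is held). But: (g) operates against (c): a current Tier D Waiver is held. (h) is not triggered (the lot is not in a historic district), so (g) stands. Exception (c) does not apply.
Exception (d)'s conditions are all satisfied: assembly uses only hand tools; the structure's footprint is 195 sq ft, below the 200 sq ft limit; a current Standing Approval is held. However, paragraphs (i)–(n) must be considered: (i) is triggered — a home-based business operates on the lot. (j) is engaged (assessed value is $187,000, meeting the $175,000 threshold), but yields to (k): (k) applies — the registered capacity is 2,530 units, meeting the 2,460 units threshold. (l) is engaged (the qualifying period is 20 days, less than the 25 days limit), but is overridden by (m): (m) operates against (l): the coverage ratio is 33%, under the 38% limit. (n) does not operate here (the reference index is 456, not under 446), so (m) stands. (d) is therefore removed.
No exception applies. The general rule governs.

Yes — Priya must obtain a building permit.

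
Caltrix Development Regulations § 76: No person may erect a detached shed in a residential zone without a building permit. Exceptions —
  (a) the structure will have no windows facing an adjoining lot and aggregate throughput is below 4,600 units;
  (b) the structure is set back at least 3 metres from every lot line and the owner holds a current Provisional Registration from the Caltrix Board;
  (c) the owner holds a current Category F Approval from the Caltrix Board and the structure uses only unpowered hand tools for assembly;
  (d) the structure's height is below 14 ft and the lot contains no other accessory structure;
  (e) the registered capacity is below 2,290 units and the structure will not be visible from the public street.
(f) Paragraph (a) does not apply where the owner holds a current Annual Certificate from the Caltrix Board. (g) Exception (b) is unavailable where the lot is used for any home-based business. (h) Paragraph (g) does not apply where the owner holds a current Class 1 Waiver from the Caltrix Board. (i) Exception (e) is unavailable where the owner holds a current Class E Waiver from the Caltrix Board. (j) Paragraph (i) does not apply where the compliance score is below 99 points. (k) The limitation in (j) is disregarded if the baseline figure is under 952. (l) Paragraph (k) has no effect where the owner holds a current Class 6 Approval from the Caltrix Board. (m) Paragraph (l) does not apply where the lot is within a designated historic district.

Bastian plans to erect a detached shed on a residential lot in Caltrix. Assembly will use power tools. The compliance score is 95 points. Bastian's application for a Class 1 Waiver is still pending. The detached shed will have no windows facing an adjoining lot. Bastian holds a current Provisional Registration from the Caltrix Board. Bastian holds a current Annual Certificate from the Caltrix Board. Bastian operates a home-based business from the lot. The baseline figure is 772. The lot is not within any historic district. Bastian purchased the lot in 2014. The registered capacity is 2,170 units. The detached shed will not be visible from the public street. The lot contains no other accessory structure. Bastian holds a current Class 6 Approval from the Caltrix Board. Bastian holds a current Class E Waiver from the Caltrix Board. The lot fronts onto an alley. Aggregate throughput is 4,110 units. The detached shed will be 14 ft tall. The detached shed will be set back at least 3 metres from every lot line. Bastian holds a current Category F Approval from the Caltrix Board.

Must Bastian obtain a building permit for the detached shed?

Exception (a)'s conditions are all satisfied: no windows face an adjoining lot; aggregate throughput is 4,110 units, below the 4,600 units limit. But: (f) operates — a current Annual Certificate is held. So (a) is unavailable.
Exception (b): the setback is at least 3 m on every side; a current Provisional Registration is held — every condition holds. Turning to paragraphs (g)–(h): (g) operates against (b): a home-based business operates on the lot. (h) is not triggered (no current Class 1 Waiver is held), so (g) stands. Exception (b) does not apply.
Exception (c) requires that the structure uses only unpowered hand tools for assembly; but assembly uses power tools, so (c) is unavailable.
Exception (d) requires that the structure's height is below 14 ft; but the structure's height is 14 ft, not below 14 ft, so (d) is unavailable.
Exception (e): the registered capacity is 2,170 units, below the 2,290 units limit; the structure will not be visible from the street — every condition holds. Applying paragraphs (i)–(m): (i) operates (a current Class E Waiver is held), but yields to (j): (j) operates — the compliance score is 95 points, below the 99 points limit. (k) would limit (j) — the baseline figure is 772, under the 952 limit — but (l) sets (k) aside: (l) is engaged — a current Class 6 Approval is held. (m), which would lift (l), does not operate here — the lot is not in a historic district. So (e) applies.

No — exception (e) applies; Bastian does not need a building permit.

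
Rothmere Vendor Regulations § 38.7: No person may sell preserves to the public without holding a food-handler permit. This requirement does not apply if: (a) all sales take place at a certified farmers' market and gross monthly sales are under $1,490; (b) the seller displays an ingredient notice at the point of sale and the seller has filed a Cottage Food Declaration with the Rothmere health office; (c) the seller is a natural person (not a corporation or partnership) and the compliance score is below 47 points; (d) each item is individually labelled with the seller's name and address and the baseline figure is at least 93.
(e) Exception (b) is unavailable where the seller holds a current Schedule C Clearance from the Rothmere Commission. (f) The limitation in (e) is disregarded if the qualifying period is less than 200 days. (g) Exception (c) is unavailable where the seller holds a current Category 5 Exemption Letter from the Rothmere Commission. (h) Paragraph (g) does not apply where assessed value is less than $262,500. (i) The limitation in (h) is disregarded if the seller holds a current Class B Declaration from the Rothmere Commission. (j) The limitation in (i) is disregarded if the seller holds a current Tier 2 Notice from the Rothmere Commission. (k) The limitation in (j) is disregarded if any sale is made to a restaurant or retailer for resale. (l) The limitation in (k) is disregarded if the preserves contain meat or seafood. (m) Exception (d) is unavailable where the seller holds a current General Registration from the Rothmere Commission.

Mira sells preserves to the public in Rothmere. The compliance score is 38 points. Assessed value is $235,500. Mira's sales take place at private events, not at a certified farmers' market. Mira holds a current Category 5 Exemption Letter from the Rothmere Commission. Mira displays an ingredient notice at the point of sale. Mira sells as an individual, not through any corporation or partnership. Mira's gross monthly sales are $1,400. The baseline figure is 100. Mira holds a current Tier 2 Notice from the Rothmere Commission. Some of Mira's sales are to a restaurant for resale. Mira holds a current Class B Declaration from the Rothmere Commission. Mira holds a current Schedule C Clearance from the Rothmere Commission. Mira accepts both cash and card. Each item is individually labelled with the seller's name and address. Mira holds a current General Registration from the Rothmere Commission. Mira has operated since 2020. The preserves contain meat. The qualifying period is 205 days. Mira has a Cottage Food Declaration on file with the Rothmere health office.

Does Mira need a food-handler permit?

No — exception (c) applies; Mira is not required to hold a food-handler permit.

Exception (a) does not apply: sales are at private events, not a certified farmers' market.
Exception (b) is satisfied on its face — an ingredient notice is displayed; a Cottage Food Declaration is on file. But applying paragraphs (e)–(f): (e) operates against (b): a current Schedule C Clearance is held. (f) does not operate here (the qualifying period is 205 days, not less than 200 days), so (e) stands. So (b) is unavailable.
Exception (c)'s conditions are all satisfied: the seller is a natural person; the compliance score is 38 points, below the 47 points limit. Applying paragraphs (g)–(l): (g) would limit (c) — a current Category 5 Exemption Letter is held — but (h) sets (g) aside: (h) is triggered — assessed value is $235,500, less than the $262,500 limit. (i) would limit (h) — a current Class B Declaration is held — but (j) sets (i) aside: (j) is engaged — a current Tier 2 Notice is held. (k) is engaged (some sales are to a restaurant for resale), but is overridden by (l): (l) operates — the preserves contain meat. So (c) applies.
Exception (d)'s conditions are all satisfied: items are individually labelled; the baseline figure is 100, meeting the 93 threshold. But applying paragraph (m): (m) is triggered — a current General Registration is held. (d) is therefore removed.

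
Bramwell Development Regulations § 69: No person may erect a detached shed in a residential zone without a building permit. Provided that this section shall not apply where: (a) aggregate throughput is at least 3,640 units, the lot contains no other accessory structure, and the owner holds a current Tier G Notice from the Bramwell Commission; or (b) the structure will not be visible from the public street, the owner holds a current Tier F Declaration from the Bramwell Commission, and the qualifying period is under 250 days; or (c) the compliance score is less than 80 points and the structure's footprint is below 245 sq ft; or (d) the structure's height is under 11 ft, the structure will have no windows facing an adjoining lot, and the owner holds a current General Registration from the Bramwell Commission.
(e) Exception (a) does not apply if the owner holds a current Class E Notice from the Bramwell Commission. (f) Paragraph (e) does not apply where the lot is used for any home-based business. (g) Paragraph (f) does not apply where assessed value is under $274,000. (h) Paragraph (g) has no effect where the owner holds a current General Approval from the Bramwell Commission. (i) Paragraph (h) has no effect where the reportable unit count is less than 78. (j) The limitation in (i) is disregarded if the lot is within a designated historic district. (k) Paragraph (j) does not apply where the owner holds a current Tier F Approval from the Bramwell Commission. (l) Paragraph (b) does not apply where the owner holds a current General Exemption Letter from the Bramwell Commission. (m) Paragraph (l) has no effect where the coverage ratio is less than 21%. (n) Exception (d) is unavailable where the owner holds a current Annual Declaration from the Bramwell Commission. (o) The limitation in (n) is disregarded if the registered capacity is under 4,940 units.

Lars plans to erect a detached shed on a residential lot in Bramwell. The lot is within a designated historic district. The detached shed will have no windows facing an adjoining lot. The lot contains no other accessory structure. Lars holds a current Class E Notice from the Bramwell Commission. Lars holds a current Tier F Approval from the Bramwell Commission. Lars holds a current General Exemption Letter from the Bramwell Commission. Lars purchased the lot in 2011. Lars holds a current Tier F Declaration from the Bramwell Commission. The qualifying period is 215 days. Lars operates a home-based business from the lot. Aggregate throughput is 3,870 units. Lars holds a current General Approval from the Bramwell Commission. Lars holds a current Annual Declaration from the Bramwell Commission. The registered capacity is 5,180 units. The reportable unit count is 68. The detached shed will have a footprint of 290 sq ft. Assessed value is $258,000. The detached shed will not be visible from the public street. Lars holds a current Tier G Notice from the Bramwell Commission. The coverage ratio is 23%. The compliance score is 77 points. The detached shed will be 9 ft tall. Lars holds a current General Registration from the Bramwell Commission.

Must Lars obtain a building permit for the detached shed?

Yes — Lars must obtain a building permit.

Exception (a)'s conditions are all satisfied: aggregate throughput is 3,870 units, meeting the 3,640 units threshold; the lot has no other accessory structure; a current Tier G Notice is held. Turning to paragraphs (e)–(k): (e) operates — a current Class E Notice is held. (f) is engaged (a home-based business operates on the lot), but yields to (g): (g) operates against (f): assessed value is $258,000, under the $274,000 limit. (h) operates (a current General Approval is held), but is set aside by (i): (i) operates against (h): the reportable unit count is 68, less than the 78 limit. (j) is engaged (the lot is in a historic district), but is itself disapplied by (k): (k) operates against (j): a current Tier F Approval is held. So (a) is unavailable.
Exception (b)'s conditions are all satisfied: the structure will not be visible from the street; a current Tier F Declaration is held; the qualifying period is 215 days, under the 250 days limit. But: (l) applies — a current General Exemption Letter is held. (m), which would lift (l), is not triggered — the coverage ratio is 23%, not less than 21%. (b) is therefore removed.
Exception (c) fails — the structure's footprint is 290 sq ft, not below 245 sq ft.
Exception (d): the structure's height is 9 ft, under the 11 ft limit; no windows face an adjoining lot; a current General Registration is held — every condition holds. But: (n) operates against (d): a current Annual Declaration is held. (o), which would lift (n), is not engaged — the registered capacity is 5,180 units, not under 4,940 units. Exception (d) does not apply.
No exception is made out. Lars falls within the general rule.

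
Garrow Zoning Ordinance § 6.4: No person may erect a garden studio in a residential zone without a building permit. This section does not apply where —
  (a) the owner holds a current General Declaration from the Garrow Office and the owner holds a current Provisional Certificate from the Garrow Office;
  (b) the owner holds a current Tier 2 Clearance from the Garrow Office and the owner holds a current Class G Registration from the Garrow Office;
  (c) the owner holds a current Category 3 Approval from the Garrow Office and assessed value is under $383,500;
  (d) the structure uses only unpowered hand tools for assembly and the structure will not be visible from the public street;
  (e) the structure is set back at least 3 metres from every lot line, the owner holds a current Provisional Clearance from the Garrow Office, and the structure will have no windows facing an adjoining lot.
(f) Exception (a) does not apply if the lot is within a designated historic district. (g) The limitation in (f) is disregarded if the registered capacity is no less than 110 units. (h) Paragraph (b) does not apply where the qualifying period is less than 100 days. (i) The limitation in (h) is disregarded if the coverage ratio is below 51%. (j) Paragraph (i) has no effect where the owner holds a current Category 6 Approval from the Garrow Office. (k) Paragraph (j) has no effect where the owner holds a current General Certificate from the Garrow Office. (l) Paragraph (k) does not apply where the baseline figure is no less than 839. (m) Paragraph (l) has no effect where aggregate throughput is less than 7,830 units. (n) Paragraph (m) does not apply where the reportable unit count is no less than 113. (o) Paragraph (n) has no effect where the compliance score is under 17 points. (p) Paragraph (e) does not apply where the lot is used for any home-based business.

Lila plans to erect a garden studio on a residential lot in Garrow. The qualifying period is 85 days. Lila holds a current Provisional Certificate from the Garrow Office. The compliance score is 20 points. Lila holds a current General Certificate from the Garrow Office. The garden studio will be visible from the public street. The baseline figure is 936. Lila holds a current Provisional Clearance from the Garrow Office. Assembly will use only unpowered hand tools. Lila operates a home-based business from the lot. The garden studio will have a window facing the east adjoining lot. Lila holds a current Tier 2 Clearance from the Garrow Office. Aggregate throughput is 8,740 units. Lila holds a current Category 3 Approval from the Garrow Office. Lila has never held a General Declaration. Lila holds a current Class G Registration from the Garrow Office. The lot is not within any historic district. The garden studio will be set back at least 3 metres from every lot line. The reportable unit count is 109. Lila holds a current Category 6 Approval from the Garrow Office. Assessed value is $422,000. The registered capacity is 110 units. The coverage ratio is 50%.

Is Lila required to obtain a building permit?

Exception (a) requires that the owner holds a current General Declaration from the Garrow Office; but the General Declaration is not current, so (a) is unavailable.
Exception (b)'s conditions are all satisfied: a current Tier 2 Clearance is held; a current Class G Registration is held. However, paragraphs (h)–(o) must be considered: (h) operates against (b): the qualifying period is 85 days, less than the 100 days limit. (i) would limit (h) — the coverage ratio is 50%, below the 51% limit — but (j) sets (i) aside: (j) is engaged — a current Category 6 Approval is held. (k) is triggered (a current General Certificate is held), but is set aside by (l): (l) applies — the baseline figure is 936, meeting the 839 threshold. (m) is inapplicable (aggregate throughput is 8,740 units, not less than 7,830 units), so (l) stands. Exception (b) does not apply.
Exception (c) does not apply: assessed value is $422,000, not under $383,500.
Exception (d) does not apply: the structure will be visible from the street.
Exception (e) requires that the structure will have no windows facing an adjoining lot; but a window faces an adjoining lot, so (e) is unavailable.
No exception displaces § 6.4.

Yes — Lila must obtain a building permit.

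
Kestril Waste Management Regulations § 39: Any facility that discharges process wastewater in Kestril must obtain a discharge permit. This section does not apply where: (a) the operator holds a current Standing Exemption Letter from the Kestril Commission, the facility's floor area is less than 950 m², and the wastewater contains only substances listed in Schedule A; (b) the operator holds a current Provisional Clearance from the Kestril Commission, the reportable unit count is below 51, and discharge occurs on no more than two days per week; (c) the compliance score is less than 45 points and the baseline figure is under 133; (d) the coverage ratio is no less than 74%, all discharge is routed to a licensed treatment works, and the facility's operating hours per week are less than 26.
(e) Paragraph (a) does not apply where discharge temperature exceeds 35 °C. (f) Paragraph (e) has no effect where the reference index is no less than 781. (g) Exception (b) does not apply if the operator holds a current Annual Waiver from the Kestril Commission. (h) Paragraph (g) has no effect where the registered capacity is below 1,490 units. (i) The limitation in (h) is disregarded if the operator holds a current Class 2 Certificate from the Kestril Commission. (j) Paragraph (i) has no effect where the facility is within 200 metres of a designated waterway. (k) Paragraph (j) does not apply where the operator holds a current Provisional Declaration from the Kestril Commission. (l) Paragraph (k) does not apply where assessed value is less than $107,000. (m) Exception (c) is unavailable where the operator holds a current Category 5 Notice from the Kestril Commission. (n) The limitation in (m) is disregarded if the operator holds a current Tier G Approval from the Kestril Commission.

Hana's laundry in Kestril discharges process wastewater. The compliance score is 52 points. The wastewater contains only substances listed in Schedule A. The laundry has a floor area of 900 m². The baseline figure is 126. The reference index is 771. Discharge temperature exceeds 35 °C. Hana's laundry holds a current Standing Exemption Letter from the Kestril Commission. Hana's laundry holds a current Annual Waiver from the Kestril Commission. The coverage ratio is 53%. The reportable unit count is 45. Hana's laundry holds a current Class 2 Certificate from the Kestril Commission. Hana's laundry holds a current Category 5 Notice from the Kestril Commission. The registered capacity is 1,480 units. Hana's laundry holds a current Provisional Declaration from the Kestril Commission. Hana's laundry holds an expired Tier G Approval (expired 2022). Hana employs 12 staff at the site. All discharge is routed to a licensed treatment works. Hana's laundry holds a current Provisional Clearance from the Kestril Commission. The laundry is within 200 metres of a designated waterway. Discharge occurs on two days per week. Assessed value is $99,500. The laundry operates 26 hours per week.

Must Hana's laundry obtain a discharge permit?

No — exception (b) applies; Hana's laundry is not required to obtain a discharge permit.

Exception (a)'s conditions are all satisfied: a current Standing Exemption Letter is held; the facility's floor area is 900 m², less than the 950 m² limit; the wastewater is Schedule-A-only. But: (e) operates against (a): discharge temperature exceeds 35 °C. (f) is inapplicable (the reference index is 771, short of 781), so (e) stands. Exception (a) does not apply.
Exception (b) is satisfied on its face — a current Provisional Clearance is held; the reportable unit count is 45, below the 51 limit; discharge occurs on no more than two days per week. Applying paragraphs (g)–(l): (g) is engaged (a current Annual Waiver is held), but is itself disapplied by (h): (h) operates — the registered capacity is 1,480 units, below the 1,490 units limit. (i) would limit (h) — a current Class 2 Certificate is held — but (j) sets (i) aside: (j) operates — the laundry is within 200 m of a designated waterway. (k) would limit (j) — a current Provisional Declaration is held — but (l) sets (k) aside: (l) operates against (k): assessed value is $99,500, less than the $107,000 limit. Exception (b) stands.
Exception (c) does not apply: the compliance score is 52 points, not less than 45 points.
Exception (d) fails — the coverage ratio is 53%, short of 74%.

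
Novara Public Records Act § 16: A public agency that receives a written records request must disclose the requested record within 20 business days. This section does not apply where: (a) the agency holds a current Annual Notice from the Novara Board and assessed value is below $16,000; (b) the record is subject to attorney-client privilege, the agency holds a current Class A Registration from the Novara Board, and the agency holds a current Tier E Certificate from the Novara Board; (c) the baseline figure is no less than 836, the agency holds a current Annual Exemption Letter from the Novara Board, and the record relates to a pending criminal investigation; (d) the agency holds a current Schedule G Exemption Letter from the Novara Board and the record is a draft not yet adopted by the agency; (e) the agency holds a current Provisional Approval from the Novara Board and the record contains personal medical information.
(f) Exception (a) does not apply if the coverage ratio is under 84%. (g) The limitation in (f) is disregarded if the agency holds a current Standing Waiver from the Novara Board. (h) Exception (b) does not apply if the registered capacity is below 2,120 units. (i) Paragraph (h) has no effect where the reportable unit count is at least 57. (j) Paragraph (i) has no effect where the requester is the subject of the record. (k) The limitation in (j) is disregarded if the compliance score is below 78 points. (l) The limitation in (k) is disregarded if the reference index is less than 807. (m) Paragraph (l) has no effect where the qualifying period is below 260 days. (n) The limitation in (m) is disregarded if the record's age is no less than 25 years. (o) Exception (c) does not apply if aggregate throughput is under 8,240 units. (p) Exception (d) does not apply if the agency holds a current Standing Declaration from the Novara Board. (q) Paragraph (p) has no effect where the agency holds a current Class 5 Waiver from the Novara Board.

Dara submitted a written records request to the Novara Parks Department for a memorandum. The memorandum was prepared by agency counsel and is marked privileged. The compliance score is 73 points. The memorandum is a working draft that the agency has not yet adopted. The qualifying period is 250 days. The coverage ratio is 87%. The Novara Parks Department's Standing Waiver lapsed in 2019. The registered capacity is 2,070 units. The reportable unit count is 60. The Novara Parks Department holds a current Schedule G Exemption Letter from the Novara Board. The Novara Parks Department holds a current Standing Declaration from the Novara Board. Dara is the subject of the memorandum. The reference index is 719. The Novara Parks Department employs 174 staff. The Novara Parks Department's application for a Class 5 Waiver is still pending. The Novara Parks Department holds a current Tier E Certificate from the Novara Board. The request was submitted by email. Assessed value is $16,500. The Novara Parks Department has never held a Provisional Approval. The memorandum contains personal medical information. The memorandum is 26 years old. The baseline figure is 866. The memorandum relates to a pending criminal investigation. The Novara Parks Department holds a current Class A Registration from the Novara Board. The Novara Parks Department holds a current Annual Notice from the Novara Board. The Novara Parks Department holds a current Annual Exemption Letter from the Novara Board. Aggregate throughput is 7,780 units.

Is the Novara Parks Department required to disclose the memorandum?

Yes — the Novara Parks Department must disclose the memorandum.

Exception (a) fails — assessed value is $16,500, not below $16,000.
Exception (b): the memorandum is privileged; a current Class A Registration is held; a current Tier E Certificate is held — every condition holds. But applying paragraphs (h)–(n): (h) operates — the registered capacity is 2,070 units, below the 2,120 units limit. (i) would limit (h) — the reportable unit count is 60, meeting the 57 threshold — but (j) sets (i) aside: (j) operates against (i): Dara is the subject of the memorandum. (k) would limit (j) — the compliance score is 73 points, below the 78 points limit — but (l) sets (k) aside: (l) operates — the reference index is 719, less than the 807 limit. (m) would limit (l) — the qualifying period is 250 days, below the 260 days limit — but (n) sets (m) aside: (n) operates against (m): the record's age is 26 years, meeting the 25 years threshold. So (b) is unavailable.
All of (c)'s requirements are met (the baseline figure is 866, meeting the 836 threshold; a current Annual Exemption Letter is held; the memorandum relates to a pending investigation). But applying paragraph (o): (o) operates against (c): aggregate throughput is 7,780 units, under the 8,240 units limit. Exception (c) does not apply.
All of (d)'s requirements are met (a current Schedule G Exemption Letter is held; the memorandum is an unadopted draft). Turning to paragraphs (p)–(q): (p) operates against (d): a current Standing Declaration is held. (q), which would lift (p), is inapplicable — no current Class 5 Waiver is held. So (d) is unavailable.
Exception (e) does not apply: there is no Provisional Approval in force.
No exception is made out. the Novara Parks Department falls within the general rule.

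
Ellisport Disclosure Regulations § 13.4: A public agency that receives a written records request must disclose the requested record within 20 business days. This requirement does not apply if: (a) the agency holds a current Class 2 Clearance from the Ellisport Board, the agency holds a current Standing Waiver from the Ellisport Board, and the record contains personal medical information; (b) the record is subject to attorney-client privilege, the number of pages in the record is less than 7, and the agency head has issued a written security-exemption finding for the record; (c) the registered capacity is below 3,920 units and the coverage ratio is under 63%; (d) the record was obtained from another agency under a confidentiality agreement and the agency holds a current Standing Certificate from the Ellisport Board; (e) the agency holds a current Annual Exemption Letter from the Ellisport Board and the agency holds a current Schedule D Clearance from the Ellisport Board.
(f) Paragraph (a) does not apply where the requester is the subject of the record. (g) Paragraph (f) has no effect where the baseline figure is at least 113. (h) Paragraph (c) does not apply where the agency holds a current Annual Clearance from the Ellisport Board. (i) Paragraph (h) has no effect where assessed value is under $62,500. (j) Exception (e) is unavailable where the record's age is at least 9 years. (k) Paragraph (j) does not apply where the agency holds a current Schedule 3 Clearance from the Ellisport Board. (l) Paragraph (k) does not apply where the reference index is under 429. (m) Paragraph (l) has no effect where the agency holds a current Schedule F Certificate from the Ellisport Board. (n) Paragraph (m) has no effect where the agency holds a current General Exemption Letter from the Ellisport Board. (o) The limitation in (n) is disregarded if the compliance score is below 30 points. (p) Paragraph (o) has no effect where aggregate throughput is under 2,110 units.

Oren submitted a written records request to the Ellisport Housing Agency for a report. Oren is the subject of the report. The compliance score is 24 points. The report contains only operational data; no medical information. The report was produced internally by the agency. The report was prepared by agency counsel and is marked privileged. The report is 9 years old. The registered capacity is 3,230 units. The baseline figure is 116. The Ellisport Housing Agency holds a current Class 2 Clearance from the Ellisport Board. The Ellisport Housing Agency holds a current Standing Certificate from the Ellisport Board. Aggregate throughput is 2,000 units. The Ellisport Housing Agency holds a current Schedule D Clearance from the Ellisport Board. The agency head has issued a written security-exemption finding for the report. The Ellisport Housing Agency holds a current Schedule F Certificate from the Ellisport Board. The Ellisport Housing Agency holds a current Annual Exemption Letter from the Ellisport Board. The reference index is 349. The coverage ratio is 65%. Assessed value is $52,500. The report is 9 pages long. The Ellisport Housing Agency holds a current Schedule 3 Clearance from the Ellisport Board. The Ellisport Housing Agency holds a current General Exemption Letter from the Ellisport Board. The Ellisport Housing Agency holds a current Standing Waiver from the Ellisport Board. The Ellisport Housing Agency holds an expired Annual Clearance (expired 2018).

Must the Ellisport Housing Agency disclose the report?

Yes — the Ellisport Housing Agency must disclose the report.

Exception (a) fails — the report contains only operational data.
Exception (b) does not apply: the number of pages in the record is 9, not less than 7.
Exception (c) does not apply: the coverage ratio is 65%, not under 63%.
Exception (d) fails — the report was produced internally.
Exception (e)'s conditions are all satisfied: a current Annual Exemption Letter is held; a current Schedule D Clearance is held. However, paragraphs (j)–(p) must be considered: (j) applies — the record's age is 9 years, meeting the 9 years threshold. (k) would limit (j) — a current Schedule 3 Clearance is held — but (l) sets (k) aside: (l) operates against (k): the reference index is 349, under the 429 limit. (m) would limit (l) — a current Schedule F Certificate is held — but (n) sets (m) aside: (n) operates against (m): a current General Exemption Letter is held. (o) would limit (n) — the compliance score is 24 points, below the 30 points limit — but (p) sets (o) aside: (p) operates against (o): aggregate throughput is 2,000 units, under the 2,110 units limit. So (e) is unavailable.
Every exception is unavailable, so the rule governs.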